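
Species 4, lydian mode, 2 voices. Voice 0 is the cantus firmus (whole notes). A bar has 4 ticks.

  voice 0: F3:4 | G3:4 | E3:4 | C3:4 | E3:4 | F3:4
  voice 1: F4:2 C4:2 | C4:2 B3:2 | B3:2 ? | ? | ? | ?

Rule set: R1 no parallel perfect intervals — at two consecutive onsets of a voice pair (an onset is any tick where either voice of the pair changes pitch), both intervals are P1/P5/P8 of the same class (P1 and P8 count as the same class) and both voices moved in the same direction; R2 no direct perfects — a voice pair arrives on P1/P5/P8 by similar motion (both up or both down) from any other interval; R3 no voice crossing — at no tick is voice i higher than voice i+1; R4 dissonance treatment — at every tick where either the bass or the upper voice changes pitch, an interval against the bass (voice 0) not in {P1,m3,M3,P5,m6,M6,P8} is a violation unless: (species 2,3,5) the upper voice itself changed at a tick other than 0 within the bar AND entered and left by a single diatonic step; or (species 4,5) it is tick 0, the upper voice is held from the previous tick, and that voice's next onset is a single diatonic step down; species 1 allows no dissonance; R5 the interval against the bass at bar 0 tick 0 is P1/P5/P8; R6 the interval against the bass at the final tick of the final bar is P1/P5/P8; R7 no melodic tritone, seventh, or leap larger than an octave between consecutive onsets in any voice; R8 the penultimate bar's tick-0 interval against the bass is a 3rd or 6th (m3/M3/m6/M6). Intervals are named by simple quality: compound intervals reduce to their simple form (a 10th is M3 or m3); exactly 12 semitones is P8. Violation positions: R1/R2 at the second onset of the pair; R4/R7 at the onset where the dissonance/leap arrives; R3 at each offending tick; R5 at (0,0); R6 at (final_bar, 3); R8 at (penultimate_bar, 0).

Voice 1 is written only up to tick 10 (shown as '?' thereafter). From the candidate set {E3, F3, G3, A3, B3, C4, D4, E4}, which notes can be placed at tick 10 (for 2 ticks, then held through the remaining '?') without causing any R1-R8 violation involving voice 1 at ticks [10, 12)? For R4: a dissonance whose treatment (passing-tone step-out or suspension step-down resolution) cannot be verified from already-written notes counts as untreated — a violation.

{B3, C4, E3, E4, G3}

E3: legal
F3: violates R4,R7
G3: legal
A3: violates R4
B3: legal
C4: legal
D4: violates R4
E4: legal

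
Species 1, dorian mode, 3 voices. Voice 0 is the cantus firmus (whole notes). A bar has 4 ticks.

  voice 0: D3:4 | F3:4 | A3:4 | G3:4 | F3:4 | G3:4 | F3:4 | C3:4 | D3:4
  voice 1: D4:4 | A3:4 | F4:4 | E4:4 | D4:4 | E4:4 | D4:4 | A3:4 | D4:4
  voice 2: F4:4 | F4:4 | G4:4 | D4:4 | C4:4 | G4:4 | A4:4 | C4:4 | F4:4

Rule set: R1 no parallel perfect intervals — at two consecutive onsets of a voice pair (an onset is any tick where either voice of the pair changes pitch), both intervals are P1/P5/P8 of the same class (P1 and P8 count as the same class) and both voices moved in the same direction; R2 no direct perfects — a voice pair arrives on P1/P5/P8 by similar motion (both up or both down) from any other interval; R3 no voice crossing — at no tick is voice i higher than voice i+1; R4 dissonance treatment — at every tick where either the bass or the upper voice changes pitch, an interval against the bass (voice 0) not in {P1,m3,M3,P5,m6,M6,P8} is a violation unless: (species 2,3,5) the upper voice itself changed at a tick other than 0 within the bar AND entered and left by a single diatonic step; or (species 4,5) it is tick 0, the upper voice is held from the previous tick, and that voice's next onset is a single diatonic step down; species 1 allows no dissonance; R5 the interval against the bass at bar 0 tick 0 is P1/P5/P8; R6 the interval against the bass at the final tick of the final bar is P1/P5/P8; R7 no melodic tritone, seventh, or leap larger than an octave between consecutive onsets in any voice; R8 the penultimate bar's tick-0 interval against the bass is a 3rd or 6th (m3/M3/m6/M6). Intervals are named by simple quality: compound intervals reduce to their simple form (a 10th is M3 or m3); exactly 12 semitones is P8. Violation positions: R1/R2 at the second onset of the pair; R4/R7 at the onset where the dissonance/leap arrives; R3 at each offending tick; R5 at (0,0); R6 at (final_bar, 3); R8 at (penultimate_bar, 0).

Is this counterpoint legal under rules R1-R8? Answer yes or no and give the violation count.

bar 0: v0=D3 v1=D4 v2=F4 (m3)
bar 1: v0=F3 v1=A3 v2=F4 (P8)
bar 2: v0=A3 v1=F4 v2=G4 (m7)
bar 3: v0=G3 v1=E4 v2=D4 (P5)
bar 4: v0=F3 v1=D4 v2=C4 (P5)
bar 5: v0=G3 v1=E4 v2=G4 (P8)
bar 6: v0=F3 v1=D4 v2=A4 (M3)
bar 7: v0=C3 v1=A3 v2=C4 (P8)
bar 8: v0=D3 v1=D4 v2=F4 (m3)
  R5 @ bar0.0: opens on m3
  R4 @ bar2.0: A3/G4 m7 untreated
  R2 @ bar3.0: A3/G4 m7 -> G3/D4 P5 similar
  R3 @ bar3.0: E4 above D4
  R3 @ bar3.1: E4 above D4
  R3 @ bar3.2: E4 above D4
  R3 @ bar3.3: E4 above D4
  R1 @ bar4.0: G3/D4 P5 -> F3/C4 P5 similar
  R3 @ bar4.0: D4 above C4
  R3 @ bar4.1: D4 above C4
  R3 @ bar4.2: D4 above C4
  R3 @ bar4.3: D4 above C4
  R2 @ bar5.0: F3/C4 P5 -> G3/G4 P8 similar
  R2 @ bar7.0: F3/A4 M3 -> C3/C4 P8 similar
  R8 @ bar7.0: penult P8 not 3rd/6th
  R2 @ bar8.0: C3/A3 M6 -> D3/D4 P8 similar
  R6 @ bar8.3: closes on m3

No (17 violations)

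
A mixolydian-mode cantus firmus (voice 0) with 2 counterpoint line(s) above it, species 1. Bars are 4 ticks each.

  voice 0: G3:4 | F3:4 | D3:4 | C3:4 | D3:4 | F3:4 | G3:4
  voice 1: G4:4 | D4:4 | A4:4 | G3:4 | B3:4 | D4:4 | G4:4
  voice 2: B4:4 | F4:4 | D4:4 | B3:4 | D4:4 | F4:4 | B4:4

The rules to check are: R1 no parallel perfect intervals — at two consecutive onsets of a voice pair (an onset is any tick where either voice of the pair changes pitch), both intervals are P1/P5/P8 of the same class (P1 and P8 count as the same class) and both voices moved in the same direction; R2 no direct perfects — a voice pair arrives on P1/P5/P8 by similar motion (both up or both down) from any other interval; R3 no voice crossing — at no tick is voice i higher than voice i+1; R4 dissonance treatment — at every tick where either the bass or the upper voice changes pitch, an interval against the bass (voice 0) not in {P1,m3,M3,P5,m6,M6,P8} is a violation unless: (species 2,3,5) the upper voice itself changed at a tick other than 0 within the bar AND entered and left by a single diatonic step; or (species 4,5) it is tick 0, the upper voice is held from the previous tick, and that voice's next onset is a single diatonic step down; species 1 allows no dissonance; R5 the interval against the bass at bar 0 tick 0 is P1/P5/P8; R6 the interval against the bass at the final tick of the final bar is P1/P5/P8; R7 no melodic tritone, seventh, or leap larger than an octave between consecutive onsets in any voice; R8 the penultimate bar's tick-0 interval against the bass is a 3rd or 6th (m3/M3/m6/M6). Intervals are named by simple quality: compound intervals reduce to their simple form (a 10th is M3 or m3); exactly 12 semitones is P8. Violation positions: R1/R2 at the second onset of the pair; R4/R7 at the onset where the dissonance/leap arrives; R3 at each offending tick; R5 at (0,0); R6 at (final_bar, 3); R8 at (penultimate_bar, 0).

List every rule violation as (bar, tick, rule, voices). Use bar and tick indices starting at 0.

(0, 0, R5, (0, 2))
(1, 0, R2, (0, 2))
(1, 0, R7, (2,))
(2, 0, R1, (0, 2))
(2, 0, R3, (1, 2))
(2, 1, R3, (1, 2))
(2, 2, R3, (1, 2))
(2, 3, R3, (1, 2))
(3, 0, R1, (0, 1))
(3, 0, R4, (0, 2))
(3, 0, R7, (1,))
(4, 0, R2, (0, 2))
(5, 0, R1, (0, 2))
(5, 0, R8, (0, 2))
(6, 0, R2, (0, 1))
(6, 0, R7, (2,))
(6, 3, R6, (0, 2))

bar 0: v0=G3 v1=G4 v2=B4 downbeat M3
bar 1: v0=F3 v1=D4 v2=F4 downbeat P8
bar 2: v0=D3 v1=A4 v2=D4 downbeat P8
bar 3: v0=C3 v1=G3 v2=B3 downbeat M7
bar 4: v0=D3 v1=B3 v2=D4 downbeat P8
bar 5: v0=F3 v1=D4 v2=F4 downbeat P8
bar 6: v0=G3 v1=G4 v2=B4 downbeat M3
  -> R5 @ bar 0 tick 0 v(0, 2): opens on M3
  -> R2 @ bar 1 tick 0 v(0, 2): G3/B4 M3 -> F3/F4 P8 similar
  -> R7 @ bar 1 tick 0 v(2,): B4->F4 leap 6st
  -> R1 @ bar 2 tick 0 v(0, 2): F3/F4 P8 -> D3/D4 P8 similar
  -> R3 @ bar 2 tick 0 v(1, 2): A4 above D4
  -> R3 @ bar 2 tick 1 v(1, 2): A4 above D4
  -> R3 @ bar 2 tick 2 v(1, 2): A4 above D4
  -> R3 @ bar 2 tick 3 v(1, 2): A4 above D4
  -> R1 @ bar 3 tick 0 v(0, 1): D3/A4 P5 -> C3/G3 P5 similar
  -> R4 @ bar 3 tick 0 v(0, 2): C3/B3 M7 untreated
  -> R7 @ bar 3 tick 0 v(1,): A4->G3 leap 14st
  -> R2 @ bar 4 tick 0 v(0, 2): C3/B3 M7 -> D3/D4 P8 similar
  -> R1 @ bar 5 tick 0 v(0, 2): D3/D4 P8 -> F3/F4 P8 similar
  -> R8 @ bar 5 tick 0 v(0, 2): penult P8 not 3rd/6th
  -> R2 @ bar 6 tick 0 v(0, 1): F3/D4 M6 -> G3/G4 P8 similar
  -> R7 @ bar 6 tick 0 v(2,): F4->B4 leap 6st
  -> R6 @ bar 6 tick 3 v(0, 2): closes on M3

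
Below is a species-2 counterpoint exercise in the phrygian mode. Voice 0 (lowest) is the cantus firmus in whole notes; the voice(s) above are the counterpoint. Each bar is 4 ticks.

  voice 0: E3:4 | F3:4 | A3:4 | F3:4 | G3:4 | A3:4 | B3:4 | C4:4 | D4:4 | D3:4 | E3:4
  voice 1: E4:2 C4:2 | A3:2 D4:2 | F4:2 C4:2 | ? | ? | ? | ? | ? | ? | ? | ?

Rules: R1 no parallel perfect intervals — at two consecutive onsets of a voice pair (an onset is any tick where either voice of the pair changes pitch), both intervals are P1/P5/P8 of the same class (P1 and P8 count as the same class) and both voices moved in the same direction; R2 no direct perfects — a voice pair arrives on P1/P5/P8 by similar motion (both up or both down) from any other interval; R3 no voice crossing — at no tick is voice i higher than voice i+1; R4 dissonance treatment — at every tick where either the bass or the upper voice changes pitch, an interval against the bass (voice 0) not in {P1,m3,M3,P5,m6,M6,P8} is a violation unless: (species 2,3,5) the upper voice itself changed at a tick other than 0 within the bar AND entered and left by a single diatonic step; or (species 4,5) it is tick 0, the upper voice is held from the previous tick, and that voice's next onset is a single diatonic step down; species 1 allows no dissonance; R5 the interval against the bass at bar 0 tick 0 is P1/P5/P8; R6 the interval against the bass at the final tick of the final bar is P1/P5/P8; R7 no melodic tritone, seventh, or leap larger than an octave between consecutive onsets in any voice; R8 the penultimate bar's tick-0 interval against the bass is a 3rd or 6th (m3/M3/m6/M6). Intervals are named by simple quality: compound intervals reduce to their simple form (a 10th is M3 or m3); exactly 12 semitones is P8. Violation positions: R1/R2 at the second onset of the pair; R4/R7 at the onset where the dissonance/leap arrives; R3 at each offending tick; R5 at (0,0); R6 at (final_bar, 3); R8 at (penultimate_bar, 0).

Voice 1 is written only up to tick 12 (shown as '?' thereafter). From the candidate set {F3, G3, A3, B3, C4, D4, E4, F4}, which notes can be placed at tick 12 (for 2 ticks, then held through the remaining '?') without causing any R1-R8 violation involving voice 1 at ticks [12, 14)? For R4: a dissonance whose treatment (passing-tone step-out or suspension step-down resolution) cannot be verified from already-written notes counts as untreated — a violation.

F3: violates R2
G3: violates R4
A3: legal
B3: violates R4
C4: legal
D4: legal
E4: violates R4
F4: legal

{A3, C4, D4, F4}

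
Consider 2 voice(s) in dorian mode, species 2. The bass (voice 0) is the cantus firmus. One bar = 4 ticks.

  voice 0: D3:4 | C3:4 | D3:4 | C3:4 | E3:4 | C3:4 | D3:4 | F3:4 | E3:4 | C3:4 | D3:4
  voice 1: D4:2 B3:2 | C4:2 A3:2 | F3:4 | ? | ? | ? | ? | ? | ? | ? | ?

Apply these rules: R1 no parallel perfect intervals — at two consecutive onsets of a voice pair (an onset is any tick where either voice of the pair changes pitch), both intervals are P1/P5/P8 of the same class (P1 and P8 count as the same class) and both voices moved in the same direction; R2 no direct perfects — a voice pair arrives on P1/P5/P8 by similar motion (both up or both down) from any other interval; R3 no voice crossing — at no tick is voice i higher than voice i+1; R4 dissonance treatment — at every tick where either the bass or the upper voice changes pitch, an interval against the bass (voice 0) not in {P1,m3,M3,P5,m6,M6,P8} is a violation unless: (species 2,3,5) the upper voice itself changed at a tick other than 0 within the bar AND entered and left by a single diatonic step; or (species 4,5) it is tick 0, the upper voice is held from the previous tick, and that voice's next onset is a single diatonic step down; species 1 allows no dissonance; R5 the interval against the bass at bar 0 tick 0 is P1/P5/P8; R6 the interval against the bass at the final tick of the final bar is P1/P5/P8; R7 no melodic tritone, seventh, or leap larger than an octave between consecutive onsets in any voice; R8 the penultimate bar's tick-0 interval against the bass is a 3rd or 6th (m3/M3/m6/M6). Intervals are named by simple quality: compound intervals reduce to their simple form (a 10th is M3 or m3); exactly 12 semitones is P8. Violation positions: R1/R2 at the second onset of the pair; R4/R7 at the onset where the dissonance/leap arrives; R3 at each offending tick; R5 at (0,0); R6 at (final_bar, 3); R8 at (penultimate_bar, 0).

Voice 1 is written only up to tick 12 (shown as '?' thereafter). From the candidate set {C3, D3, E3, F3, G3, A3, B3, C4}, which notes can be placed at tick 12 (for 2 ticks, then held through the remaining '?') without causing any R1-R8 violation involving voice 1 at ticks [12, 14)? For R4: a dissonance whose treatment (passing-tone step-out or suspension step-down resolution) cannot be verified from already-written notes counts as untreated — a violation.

{A3, C4, E3, G3}

C3: violates R2
D3: violates R4
E3: legal
F3: violates R4
G3: legal
A3: legal
B3: violates R4,R7
C4: legal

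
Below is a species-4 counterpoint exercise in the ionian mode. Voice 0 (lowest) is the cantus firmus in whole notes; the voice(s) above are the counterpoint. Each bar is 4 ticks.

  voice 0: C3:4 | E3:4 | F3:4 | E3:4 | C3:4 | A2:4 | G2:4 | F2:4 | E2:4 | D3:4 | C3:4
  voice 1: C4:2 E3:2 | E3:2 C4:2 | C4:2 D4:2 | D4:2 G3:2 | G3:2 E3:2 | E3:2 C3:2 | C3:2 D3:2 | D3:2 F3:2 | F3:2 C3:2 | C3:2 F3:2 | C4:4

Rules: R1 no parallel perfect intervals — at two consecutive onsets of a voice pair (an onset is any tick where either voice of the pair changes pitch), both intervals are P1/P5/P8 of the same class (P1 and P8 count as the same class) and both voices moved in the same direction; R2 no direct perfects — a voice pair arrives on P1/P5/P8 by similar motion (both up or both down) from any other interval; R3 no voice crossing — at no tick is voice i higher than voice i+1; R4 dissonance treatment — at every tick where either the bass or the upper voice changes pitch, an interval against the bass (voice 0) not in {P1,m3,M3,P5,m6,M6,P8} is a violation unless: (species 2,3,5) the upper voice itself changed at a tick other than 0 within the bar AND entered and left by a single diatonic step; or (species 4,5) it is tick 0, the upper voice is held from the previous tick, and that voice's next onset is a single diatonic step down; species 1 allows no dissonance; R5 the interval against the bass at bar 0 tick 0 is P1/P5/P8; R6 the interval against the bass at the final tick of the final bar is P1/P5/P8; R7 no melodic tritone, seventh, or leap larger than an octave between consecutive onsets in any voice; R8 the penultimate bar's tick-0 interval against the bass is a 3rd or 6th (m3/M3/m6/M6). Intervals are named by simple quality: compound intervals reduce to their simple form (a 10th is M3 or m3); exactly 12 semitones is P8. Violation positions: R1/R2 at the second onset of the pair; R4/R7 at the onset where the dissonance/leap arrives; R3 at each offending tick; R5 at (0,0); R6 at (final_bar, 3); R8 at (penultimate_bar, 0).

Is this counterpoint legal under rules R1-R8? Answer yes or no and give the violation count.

bar 0: v0=C3 v1=C4 (P8)
bar 1: v0=E3 v1=E3 (P1)
bar 2: v0=F3 v1=C4 (P5)
bar 3: v0=E3 v1=D4 (m7)
bar 4: v0=C3 v1=G3 (P5)
bar 5: v0=A2 v1=E3 (P5)
bar 6: v0=G2 v1=C3 (P4)
bar 7: v0=F2 v1=D3 (M6)
bar 8: v0=E2 v1=F3 (m2)
bar 9: v0=D3 v1=C3 (M2)
bar 10: v0=C3 v1=C4 (P8)
  R4 @ bar3.0: E3/D4 m7 untreated
  R4 @ bar6.0: G2/C3 P4 untreated
  R4 @ bar8.0: E2/F3 m2 untreated
  R3 @ bar9.0: D3 above C3
  R4 @ bar9.0: D3/C3 M2 untreated
  R7 @ bar9.0: E2->D3 leap 10st
  R8 @ bar9.0: penult M2 not 3rd/6th
  R3 @ bar9.1: D3 above C3

No (8 violations)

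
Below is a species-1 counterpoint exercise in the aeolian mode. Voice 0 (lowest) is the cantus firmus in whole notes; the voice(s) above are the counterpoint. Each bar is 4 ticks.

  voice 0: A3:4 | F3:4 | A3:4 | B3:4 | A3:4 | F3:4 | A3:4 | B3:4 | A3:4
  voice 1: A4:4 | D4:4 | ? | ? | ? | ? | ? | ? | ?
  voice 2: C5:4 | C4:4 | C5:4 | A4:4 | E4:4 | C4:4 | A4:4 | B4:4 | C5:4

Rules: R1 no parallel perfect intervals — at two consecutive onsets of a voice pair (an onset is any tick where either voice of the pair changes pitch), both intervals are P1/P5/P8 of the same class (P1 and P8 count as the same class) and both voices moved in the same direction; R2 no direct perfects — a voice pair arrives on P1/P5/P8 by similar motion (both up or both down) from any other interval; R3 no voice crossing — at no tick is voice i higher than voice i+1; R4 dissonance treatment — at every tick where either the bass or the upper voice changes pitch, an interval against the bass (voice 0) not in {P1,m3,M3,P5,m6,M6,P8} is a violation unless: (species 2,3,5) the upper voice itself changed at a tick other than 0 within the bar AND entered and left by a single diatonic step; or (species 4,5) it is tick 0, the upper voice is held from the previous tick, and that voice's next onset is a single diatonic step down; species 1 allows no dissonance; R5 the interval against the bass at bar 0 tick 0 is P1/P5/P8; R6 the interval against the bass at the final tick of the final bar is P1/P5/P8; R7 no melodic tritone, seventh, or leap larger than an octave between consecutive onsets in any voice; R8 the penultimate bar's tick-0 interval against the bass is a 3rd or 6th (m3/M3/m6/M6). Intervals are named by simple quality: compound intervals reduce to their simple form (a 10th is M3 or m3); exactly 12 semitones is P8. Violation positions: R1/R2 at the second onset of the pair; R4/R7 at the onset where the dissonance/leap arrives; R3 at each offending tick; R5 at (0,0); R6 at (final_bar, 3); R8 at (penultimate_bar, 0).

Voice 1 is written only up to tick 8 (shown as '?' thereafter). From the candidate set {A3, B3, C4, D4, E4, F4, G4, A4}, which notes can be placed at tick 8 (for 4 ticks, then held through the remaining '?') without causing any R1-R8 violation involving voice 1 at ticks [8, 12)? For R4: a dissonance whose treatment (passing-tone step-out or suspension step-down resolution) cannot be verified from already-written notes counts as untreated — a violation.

A3: legal
B3: violates R4
C4: legal
D4: violates R4
E4: violates R2
F4: violates R2
G4: violates R4
A4: violates R2

{A3, C4}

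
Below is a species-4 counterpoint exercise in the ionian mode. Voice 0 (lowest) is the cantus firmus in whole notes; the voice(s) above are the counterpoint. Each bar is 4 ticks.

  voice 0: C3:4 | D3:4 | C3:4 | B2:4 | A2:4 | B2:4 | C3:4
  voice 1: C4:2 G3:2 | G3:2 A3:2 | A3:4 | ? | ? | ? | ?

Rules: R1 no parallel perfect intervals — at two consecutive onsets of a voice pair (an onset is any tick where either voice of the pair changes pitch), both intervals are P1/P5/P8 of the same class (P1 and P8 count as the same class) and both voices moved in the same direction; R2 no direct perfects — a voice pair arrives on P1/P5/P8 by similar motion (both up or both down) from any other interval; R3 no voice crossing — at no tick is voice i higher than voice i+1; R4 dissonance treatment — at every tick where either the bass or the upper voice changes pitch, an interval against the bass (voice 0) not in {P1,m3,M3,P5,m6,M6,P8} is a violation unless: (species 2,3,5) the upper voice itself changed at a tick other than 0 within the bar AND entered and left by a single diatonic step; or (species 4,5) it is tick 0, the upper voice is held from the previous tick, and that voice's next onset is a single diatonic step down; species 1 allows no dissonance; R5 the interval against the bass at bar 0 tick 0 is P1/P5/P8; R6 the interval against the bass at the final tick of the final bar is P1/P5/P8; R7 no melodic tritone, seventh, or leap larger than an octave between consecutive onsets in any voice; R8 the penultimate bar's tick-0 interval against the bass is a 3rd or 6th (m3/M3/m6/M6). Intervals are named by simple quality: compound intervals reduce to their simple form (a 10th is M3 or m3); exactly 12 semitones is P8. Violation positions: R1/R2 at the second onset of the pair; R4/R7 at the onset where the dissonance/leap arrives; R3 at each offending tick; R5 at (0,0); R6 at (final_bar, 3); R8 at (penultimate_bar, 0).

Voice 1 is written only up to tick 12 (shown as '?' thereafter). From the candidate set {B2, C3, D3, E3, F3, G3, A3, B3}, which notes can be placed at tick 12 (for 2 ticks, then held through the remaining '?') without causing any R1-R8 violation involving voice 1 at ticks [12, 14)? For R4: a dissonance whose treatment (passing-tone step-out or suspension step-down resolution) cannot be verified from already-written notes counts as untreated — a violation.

B2: violates R2,R7
C3: violates R4
D3: legal
E3: violates R4
F3: violates R4
G3: legal
A3: violates R4
B3: legal

{B3, D3, G3}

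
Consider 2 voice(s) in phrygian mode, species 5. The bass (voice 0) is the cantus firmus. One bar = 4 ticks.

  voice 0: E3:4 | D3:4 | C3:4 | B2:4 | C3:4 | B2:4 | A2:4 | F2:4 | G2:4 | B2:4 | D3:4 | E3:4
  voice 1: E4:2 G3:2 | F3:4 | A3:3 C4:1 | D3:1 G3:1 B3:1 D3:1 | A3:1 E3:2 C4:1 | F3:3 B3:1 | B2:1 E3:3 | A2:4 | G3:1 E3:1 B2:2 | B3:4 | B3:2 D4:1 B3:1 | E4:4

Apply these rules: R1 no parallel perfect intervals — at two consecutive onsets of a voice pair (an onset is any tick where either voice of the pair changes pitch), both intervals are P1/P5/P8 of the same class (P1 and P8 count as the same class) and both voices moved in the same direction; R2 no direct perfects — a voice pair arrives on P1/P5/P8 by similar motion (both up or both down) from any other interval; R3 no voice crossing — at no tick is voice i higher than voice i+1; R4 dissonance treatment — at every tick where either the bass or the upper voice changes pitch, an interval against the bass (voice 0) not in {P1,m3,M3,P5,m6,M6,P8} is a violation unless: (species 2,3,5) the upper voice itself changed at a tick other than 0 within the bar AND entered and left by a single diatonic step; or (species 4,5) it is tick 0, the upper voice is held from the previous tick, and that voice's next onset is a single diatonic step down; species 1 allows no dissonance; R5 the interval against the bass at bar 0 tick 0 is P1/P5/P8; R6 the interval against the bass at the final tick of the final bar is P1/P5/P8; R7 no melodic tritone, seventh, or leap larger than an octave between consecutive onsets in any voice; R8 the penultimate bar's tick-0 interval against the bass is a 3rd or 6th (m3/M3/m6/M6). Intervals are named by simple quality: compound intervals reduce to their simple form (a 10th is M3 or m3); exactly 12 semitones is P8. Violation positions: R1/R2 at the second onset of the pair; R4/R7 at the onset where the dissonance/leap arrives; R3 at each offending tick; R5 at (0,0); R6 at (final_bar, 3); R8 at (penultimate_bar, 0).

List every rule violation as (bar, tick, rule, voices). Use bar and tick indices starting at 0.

(3, 0, R7, (1,))
(5, 0, R4, (0, 1))
(5, 3, R7, (1,))
(6, 0, R4, (0, 1))
(8, 0, R2, (0, 1))
(8, 0, R7, (1,))
(9, 0, R2, (0, 1))
(11, 0, R2, (0, 1))

bar 0: v0=E3 v1=E4 downbeat P8
bar 1: v0=D3 v1=F3 downbeat m3
bar 2: v0=C3 v1=A3 downbeat M6
bar 3: v0=B2 v1=D3 downbeat m3
bar 4: v0=C3 v1=A3 downbeat M6
bar 5: v0=B2 v1=F3 downbeat TT
bar 6: v0=A2 v1=B2 downbeat M2
bar 7: v0=F2 v1=A2 downbeat M3
bar 8: v0=G2 v1=G3 downbeat P8
bar 9: v0=B2 v1=B3 downbeat P8
bar 10: v0=D3 v1=B3 downbeat M6
bar 11: v0=E3 v1=E4 downbeat P8
  -> R7 @ bar 3 tick 0 v(1,): C4->D3 leap 10st
  -> R4 @ bar 5 tick 0 v(0, 1): B2/F3 TT untreated
  -> R7 @ bar 5 tick 3 v(1,): F3->B3 leap 6st
  -> R4 @ bar 6 tick 0 v(0, 1): A2/B2 M2 untreated
  -> R2 @ bar 8 tick 0 v(0, 1): F2/A2 M3 -> G2/G3 P8 similar
  -> R7 @ bar 8 tick 0 v(1,): A2->G3 leap 10st
  -> R2 @ bar 9 tick 0 v(0, 1): G2/B2 M3 -> B2/B3 P8 similar
  -> R2 @ bar 11 tick 0 v(0, 1): D3/B3 M6 -> E3/E4 P8 similar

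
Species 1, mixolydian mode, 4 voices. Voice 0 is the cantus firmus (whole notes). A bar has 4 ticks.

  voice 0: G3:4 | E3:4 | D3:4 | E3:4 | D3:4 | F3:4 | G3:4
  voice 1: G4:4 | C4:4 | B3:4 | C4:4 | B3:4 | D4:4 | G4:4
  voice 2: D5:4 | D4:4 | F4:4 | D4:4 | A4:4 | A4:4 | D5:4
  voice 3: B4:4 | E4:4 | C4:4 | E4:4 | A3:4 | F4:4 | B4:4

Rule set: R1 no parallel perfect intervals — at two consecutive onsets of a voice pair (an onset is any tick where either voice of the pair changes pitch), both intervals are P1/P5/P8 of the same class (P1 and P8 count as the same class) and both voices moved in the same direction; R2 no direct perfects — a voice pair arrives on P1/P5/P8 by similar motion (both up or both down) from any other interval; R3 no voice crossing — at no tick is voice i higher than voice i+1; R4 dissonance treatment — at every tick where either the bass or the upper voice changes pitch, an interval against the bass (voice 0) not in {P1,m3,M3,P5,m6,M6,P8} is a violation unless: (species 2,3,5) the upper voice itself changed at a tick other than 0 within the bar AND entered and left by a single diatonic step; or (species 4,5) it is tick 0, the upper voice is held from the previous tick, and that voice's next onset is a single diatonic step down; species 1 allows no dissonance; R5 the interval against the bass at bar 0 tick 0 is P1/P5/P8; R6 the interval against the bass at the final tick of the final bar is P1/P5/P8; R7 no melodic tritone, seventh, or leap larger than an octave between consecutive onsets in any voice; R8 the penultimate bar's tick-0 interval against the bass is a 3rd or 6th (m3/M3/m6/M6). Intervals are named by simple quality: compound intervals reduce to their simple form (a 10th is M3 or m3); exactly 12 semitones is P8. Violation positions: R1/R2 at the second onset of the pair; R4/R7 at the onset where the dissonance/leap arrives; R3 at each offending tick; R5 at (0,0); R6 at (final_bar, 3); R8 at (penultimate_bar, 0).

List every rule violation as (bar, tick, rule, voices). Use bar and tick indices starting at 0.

bar 0: v0=G3 v1=G4 v2=D5 v3=B4 downbeat M3
bar 1: v0=E3 v1=C4 v2=D4 v3=E4 downbeat P8
bar 2: v0=D3 v1=B3 v2=F4 v3=C4 downbeat m7
bar 3: v0=E3 v1=C4 v2=D4 v3=E4 downbeat P8
bar 4: v0=D3 v1=B3 v2=A4 v3=A3 downbeat P5
bar 5: v0=F3 v1=D4 v2=A4 v3=F4 downbeat P8
bar 6: v0=G3 v1=G4 v2=D5 v3=B4 downbeat M3
  -> R3 @ bar 0 tick 0 v(2, 3): D5 above B4
  -> R5 @ bar 0 tick 0 v(0, 3): opens on M3
  -> R3 @ bar 0 tick 1 v(2, 3): D5 above B4
  -> R3 @ bar 0 tick 2 v(2, 3): D5 above B4
  -> R3 @ bar 0 tick 3 v(2, 3): D5 above B4
  -> R2 @ bar 1 tick 0 v(0, 3): G3/B4 M3 -> E3/E4 P8 similar
  -> R4 @ bar 1 tick 0 v(0, 2): E3/D4 m7 untreated
  -> R3 @ bar 2 tick 0 v(2, 3): F4 above C4
  -> R4 @ bar 2 tick 0 v(0, 3): D3/C4 m7 untreated
  -> R3 @ bar 2 tick 1 v(2, 3): F4 above C4
  -> R3 @ bar 2 tick 2 v(2, 3): F4 above C4
  -> R3 @ bar 2 tick 3 v(2, 3): F4 above C4
  -> R2 @ bar 3 tick 0 v(0, 3): D3/C4 m7 -> E3/E4 P8 similar
  -> R4 @ bar 3 tick 0 v(0, 2): E3/D4 m7 untreated
  -> R2 @ bar 4 tick 0 v(0, 3): E3/E4 P8 -> D3/A3 P5 similar
  -> R3 @ bar 4 tick 0 v(2, 3): A4 above A3
  -> R3 @ bar 4 tick 1 v(2, 3): A4 above A3
  -> R3 @ bar 4 tick 2 v(2, 3): A4 above A3
  -> R3 @ bar 4 tick 3 v(2, 3): A4 above A3
  -> R2 @ bar 5 tick 0 v(0, 3): D3/A3 P5 -> F3/F4 P8 similar
  -> R3 @ bar 5 tick 0 v(2, 3): A4 above F4
  -> R8 @ bar 5 tick 0 v(0, 3): penult P8 not 3rd/6th
  -> R3 @ bar 5 tick 1 v(2, 3): A4 above F4
  -> R3 @ bar 5 tick 2 v(2, 3): A4 above F4
  -> R3 @ bar 5 tick 3 v(2, 3): A4 above F4
  -> R1 @ bar 6 tick 0 v(1, 2): D4/A4 P5 -> G4/D5 P5 similar
  -> R2 @ bar 6 tick 0 v(0, 1): F3/D4 M6 -> G3/G4 P8 similar
  -> R2 @ bar 6 tick 0 v(0, 2): F3/A4 M3 -> G3/D5 P5 similar
  -> R3 @ bar 6 tick 0 v(2, 3): D5 above B4
  -> R7 @ bar 6 tick 0 v(3,): F4->B4 leap 6st
  -> R3 @ bar 6 tick 1 v(2, 3): D5 above B4
  -> R3 @ bar 6 tick 2 v(2, 3): D5 above B4
  -> R3 @ bar 6 tick 3 v(2, 3): D5 above B4
  -> R6 @ bar 6 tick 3 v(0, 3): closes on M3

(0, 0, R3, (2, 3))
(0, 0, R5, (0, 3))
(0, 1, R3, (2, 3))
(0, 2, R3, (2, 3))
(0, 3, R3, (2, 3))
(1, 0, R2, (0, 3))
(1, 0, R4, (0, 2))
(2, 0, R3, (2, 3))
(2, 0, R4, (0, 3))
(2, 1, R3, (2, 3))
(2, 2, R3, (2, 3))
(2, 3, R3, (2, 3))
(3, 0, R2, (0, 3))
(3, 0, R4, (0, 2))
(4, 0, R2, (0, 3))
(4, 0, R3, (2, 3))
(4, 1, R3, (2, 3))
(4, 2, R3, (2, 3))
(4, 3, R3, (2, 3))
(5, 0, R2, (0, 3))
(5, 0, R3, (2, 3))
(5, 0, R8, (0, 3))
(5, 1, R3, (2, 3))
(5, 2, R3, (2, 3))
(5, 3, R3, (2, 3))
(6, 0, R1, (1, 2))
(6, 0, R2, (0, 1))
(6, 0, R2, (0, 2))
(6, 0, R3, (2, 3))
(6, 0, R7, (3,))
(6, 1, R3, (2, 3))
(6, 2, R3, (2, 3))
(6, 3, R3, (2, 3))
(6, 3, R6, (0, 3))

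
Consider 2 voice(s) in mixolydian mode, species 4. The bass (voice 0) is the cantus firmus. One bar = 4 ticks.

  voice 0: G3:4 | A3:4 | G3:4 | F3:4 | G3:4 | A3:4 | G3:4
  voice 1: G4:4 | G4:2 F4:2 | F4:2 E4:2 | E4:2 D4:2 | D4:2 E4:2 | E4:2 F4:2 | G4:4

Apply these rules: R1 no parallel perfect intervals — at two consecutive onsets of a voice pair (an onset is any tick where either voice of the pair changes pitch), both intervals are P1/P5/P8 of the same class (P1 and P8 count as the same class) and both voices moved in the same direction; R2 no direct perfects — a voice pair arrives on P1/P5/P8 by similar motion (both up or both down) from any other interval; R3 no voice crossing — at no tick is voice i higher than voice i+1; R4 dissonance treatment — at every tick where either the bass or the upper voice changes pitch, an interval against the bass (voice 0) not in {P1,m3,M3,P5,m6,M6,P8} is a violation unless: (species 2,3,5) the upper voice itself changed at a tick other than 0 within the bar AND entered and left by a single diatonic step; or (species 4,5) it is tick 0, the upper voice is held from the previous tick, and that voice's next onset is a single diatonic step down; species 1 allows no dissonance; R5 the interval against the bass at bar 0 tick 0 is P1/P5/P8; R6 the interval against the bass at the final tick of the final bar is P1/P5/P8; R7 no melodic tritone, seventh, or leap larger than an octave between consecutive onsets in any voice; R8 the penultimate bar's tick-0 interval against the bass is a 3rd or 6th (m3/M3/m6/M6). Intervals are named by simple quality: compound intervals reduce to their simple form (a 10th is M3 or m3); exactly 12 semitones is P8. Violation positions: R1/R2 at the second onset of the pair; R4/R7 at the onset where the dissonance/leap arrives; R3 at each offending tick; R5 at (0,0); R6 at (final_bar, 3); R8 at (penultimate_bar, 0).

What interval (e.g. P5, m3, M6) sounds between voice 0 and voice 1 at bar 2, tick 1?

voice 0=G3 voice 1=F4 -> m7

m7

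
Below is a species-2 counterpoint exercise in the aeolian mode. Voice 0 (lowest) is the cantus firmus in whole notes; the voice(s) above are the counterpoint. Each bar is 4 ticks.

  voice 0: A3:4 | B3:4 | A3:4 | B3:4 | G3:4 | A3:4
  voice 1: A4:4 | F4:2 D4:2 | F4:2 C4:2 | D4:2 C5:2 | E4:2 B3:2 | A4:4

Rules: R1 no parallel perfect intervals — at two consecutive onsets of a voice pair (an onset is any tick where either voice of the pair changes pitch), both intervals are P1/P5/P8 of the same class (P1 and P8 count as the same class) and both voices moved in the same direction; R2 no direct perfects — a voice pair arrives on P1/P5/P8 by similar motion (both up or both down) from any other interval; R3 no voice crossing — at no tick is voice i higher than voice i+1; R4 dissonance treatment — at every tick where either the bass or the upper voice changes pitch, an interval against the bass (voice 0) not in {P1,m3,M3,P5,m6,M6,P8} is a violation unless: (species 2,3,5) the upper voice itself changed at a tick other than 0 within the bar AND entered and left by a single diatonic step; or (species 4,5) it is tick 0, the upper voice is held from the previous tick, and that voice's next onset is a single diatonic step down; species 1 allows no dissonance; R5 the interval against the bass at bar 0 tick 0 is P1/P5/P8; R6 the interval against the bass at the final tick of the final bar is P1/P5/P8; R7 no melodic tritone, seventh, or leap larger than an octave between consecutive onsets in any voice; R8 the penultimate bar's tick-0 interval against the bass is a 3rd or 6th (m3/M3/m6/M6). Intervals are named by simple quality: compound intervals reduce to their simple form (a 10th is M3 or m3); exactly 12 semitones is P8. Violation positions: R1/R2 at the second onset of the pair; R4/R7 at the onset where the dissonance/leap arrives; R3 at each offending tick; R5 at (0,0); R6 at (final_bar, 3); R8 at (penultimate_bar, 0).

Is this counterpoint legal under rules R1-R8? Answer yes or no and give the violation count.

No (5 violations)

bar 0: v0=A3 v1=A4 (P8)
bar 1: v0=B3 v1=F4 (TT)
bar 2: v0=A3 v1=F4 (m6)
bar 3: v0=B3 v1=D4 (m3)
bar 4: v0=G3 v1=E4 (M6)
bar 5: v0=A3 v1=A4 (P8)
  R4 @ bar1.0: B3/F4 TT untreated
  R4 @ bar3.2: B3/C5 m2 untreated
  R7 @ bar3.2: D4->C5 leap 10st
  R2 @ bar5.0: G3/B3 M3 -> A3/A4 P8 similar
  R7 @ bar5.0: B3->A4 leap 10st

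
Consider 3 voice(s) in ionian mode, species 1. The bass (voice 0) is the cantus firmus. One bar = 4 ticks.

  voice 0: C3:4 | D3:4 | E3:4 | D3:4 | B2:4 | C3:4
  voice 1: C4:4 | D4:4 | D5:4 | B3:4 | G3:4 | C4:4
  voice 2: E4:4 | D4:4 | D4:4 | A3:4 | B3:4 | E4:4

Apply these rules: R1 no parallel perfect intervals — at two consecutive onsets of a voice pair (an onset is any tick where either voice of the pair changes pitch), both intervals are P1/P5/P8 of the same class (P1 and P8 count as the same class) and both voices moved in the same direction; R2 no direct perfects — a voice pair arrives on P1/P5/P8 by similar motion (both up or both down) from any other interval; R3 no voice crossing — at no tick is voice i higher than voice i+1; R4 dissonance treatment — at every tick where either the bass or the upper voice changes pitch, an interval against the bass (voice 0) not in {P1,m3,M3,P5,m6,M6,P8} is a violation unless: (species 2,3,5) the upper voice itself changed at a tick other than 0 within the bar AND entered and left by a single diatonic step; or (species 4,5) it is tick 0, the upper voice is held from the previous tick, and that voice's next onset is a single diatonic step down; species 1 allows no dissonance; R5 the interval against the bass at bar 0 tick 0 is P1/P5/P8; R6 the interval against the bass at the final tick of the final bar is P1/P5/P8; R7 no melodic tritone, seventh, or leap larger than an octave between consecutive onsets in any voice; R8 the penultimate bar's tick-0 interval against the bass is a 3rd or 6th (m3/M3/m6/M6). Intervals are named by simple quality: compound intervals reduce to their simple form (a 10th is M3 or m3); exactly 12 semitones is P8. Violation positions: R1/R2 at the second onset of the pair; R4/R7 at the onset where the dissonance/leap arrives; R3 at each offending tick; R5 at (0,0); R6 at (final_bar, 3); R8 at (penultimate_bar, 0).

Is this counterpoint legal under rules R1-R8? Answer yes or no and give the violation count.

bar 0: v0=C3 v1=C4 v2=E4 (M3)
bar 1: v0=D3 v1=D4 v2=D4 (P8)
bar 2: v0=E3 v1=D5 v2=D4 (m7)
bar 3: v0=D3 v1=B3 v2=A3 (P5)
bar 4: v0=B2 v1=G3 v2=B3 (P8)
bar 5: v0=C3 v1=C4 v2=E4 (M3)
  R5 @ bar0.0: opens on M3
  R1 @ bar1.0: C3/C4 P8 -> D3/D4 P8 similar
  R3 @ bar2.0: D5 above D4
  R4 @ bar2.0: E3/D5 m7 untreated
  R4 @ bar2.0: E3/D4 m7 untreated
  R3 @ bar2.1: D5 above D4
  R3 @ bar2.2: D5 above D4
  R3 @ bar2.3: D5 above D4
  R2 @ bar3.0: E3/D4 m7 -> D3/A3 P5 similar
  R3 @ bar3.0: B3 above A3
  R7 @ bar3.0: D5->B3 leap 15st
  R3 @ bar3.1: B3 above A3
  R3 @ bar3.2: B3 above A3
  R3 @ bar3.3: B3 above A3
  R8 @ bar4.0: penult P8 not 3rd/6th
  R2 @ bar5.0: B2/G3 m6 -> C3/C4 P8 similar
  R6 @ bar5.3: closes on M3

No (17 violations)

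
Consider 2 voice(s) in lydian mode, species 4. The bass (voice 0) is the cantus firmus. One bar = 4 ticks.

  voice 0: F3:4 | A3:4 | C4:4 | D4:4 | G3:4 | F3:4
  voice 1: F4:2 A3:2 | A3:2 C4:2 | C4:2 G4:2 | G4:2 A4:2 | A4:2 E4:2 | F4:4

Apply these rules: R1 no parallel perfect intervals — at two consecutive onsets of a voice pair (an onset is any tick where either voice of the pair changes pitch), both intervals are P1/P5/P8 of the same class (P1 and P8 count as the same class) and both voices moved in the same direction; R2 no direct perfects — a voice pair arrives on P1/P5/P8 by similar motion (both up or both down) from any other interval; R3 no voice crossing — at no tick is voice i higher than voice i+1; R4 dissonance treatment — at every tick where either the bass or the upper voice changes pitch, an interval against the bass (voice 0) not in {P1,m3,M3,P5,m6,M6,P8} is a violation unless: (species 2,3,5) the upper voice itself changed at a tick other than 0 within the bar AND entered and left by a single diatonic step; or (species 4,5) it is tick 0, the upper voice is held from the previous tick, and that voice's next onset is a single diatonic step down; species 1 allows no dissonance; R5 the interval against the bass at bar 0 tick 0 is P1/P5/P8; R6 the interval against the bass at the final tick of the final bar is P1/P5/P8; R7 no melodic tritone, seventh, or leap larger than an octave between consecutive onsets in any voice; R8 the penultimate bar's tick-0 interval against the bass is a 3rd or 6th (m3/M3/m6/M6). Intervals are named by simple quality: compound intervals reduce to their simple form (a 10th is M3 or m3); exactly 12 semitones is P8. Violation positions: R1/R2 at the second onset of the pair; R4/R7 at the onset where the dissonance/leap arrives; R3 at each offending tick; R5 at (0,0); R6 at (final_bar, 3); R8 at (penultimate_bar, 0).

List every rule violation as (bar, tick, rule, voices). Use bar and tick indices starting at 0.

bar 0: v0=F3 v1=F4 downbeat P8
bar 1: v0=A3 v1=A3 downbeat P1
bar 2: v0=C4 v1=C4 downbeat P1
bar 3: v0=D4 v1=G4 downbeat P4
bar 4: v0=G3 v1=A4 downbeat M2
bar 5: v0=F3 v1=F4 downbeat P8
  -> R4 @ bar 3 tick 0 v(0, 1): D4/G4 P4 untreated
  -> R4 @ bar 4 tick 0 v(0, 1): G3/A4 M2 untreated
  -> R8 @ bar 4 tick 0 v(0, 1): penult M2 not 3rd/6th

(3, 0, R4, (0, 1))
(4, 0, R4, (0, 1))
(4, 0, R8, (0, 1))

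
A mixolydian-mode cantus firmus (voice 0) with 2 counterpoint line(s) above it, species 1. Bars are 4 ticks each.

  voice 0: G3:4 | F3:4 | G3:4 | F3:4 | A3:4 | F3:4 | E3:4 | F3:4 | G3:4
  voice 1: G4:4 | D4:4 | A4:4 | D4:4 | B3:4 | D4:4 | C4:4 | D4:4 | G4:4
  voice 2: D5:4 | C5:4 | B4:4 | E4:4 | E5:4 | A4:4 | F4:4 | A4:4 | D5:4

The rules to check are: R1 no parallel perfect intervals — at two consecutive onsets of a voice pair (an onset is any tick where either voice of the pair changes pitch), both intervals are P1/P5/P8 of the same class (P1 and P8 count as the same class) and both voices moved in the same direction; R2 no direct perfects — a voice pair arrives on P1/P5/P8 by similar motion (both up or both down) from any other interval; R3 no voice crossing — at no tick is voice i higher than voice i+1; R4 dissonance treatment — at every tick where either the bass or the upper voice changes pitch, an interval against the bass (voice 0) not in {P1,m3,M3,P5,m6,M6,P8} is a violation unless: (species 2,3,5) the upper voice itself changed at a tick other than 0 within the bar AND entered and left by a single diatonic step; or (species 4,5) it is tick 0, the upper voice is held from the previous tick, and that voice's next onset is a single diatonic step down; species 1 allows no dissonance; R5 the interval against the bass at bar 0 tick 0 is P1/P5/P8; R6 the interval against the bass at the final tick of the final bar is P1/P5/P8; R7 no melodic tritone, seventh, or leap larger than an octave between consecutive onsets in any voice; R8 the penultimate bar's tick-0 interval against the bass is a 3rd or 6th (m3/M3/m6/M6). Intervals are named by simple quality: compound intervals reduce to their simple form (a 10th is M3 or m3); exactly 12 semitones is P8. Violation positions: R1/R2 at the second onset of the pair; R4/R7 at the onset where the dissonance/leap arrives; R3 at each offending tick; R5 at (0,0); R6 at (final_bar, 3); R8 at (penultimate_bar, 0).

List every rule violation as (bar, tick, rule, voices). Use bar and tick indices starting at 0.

bar 0: v0=G3 v1=G4 v2=D5 downbeat P5
bar 1: v0=F3 v1=D4 v2=C5 downbeat P5
bar 2: v0=G3 v1=A4 v2=B4 downbeat M3
bar 3: v0=F3 v1=D4 v2=E4 downbeat M7
bar 4: v0=A3 v1=B3 v2=E5 downbeat P5
bar 5: v0=F3 v1=D4 v2=A4 downbeat M3
bar 6: v0=E3 v1=C4 v2=F4 downbeat m2
bar 7: v0=F3 v1=D4 v2=A4 downbeat M3
bar 8: v0=G3 v1=G4 v2=D5 downbeat P5
  -> R1 @ bar 1 tick 0 v(0, 2): G3/D5 P5 -> F3/C5 P5 similar
  -> R4 @ bar 2 tick 0 v(0, 1): G3/A4 M2 untreated
  -> R4 @ bar 3 tick 0 v(0, 2): F3/E4 M7 untreated
  -> R2 @ bar 4 tick 0 v(0, 2): F3/E4 M7 -> A3/E5 P5 similar
  -> R4 @ bar 4 tick 0 v(0, 1): A3/B3 M2 untreated
  -> R4 @ bar 6 tick 0 v(0, 2): E3/F4 m2 untreated
  -> R2 @ bar 7 tick 0 v(1, 2): C4/F4 P4 -> D4/A4 P5 similar
  -> R1 @ bar 8 tick 0 v(1, 2): D4/A4 P5 -> G4/D5 P5 similar
  -> R2 @ bar 8 tick 0 v(0, 1): F3/D4 M6 -> G3/G4 P8 similar
  -> R2 @ bar 8 tick 0 v(0, 2): F3/A4 M3 -> G3/D5 P5 similar

(1, 0, R1, (0, 2))
(2, 0, R4, (0, 1))
(3, 0, R4, (0, 2))
(4, 0, R2, (0, 2))
(4, 0, R4, (0, 1))
(6, 0, R4, (0, 2))
(7, 0, R2, (1, 2))
(8, 0, R1, (1, 2))
(8, 0, R2, (0, 1))
(8, 0, R2, (0, 2))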